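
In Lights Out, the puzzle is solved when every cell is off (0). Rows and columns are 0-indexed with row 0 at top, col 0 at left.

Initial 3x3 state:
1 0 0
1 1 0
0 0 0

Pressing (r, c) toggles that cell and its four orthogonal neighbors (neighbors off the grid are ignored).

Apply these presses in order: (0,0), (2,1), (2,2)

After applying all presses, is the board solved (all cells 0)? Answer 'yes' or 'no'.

Answer: no

Derivation:
After press 1 at (0,0):
0 1 0
0 1 0
0 0 0

After press 2 at (2,1):
0 1 0
0 0 0
1 1 1

After press 3 at (2,2):
0 1 0
0 0 1
1 0 0

Lights still on: 3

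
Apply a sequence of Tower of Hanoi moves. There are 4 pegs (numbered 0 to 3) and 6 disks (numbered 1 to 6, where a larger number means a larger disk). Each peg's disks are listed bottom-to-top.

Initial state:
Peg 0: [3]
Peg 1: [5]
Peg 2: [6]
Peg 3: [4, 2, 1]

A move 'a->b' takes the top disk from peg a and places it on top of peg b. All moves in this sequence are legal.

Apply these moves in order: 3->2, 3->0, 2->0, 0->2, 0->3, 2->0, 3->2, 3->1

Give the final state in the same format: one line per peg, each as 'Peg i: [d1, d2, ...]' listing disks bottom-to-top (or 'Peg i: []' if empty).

After move 1 (3->2):
Peg 0: [3]
Peg 1: [5]
Peg 2: [6, 1]
Peg 3: [4, 2]

After move 2 (3->0):
Peg 0: [3, 2]
Peg 1: [5]
Peg 2: [6, 1]
Peg 3: [4]

After move 3 (2->0):
Peg 0: [3, 2, 1]
Peg 1: [5]
Peg 2: [6]
Peg 3: [4]

After move 4 (0->2):
Peg 0: [3, 2]
Peg 1: [5]
Peg 2: [6, 1]
Peg 3: [4]

After move 5 (0->3):
Peg 0: [3]
Peg 1: [5]
Peg 2: [6, 1]
Peg 3: [4, 2]

After move 6 (2->0):
Peg 0: [3, 1]
Peg 1: [5]
Peg 2: [6]
Peg 3: [4, 2]

After move 7 (3->2):
Peg 0: [3, 1]
Peg 1: [5]
Peg 2: [6, 2]
Peg 3: [4]

After move 8 (3->1):
Peg 0: [3, 1]
Peg 1: [5, 4]
Peg 2: [6, 2]
Peg 3: []

Answer: Peg 0: [3, 1]
Peg 1: [5, 4]
Peg 2: [6, 2]
Peg 3: []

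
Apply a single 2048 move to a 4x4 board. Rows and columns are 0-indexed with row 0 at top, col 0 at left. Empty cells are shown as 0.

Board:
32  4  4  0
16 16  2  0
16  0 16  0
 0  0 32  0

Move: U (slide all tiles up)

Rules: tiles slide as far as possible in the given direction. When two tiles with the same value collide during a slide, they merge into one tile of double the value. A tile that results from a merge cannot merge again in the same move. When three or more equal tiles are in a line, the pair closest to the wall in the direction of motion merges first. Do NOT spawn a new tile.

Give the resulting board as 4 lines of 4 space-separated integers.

Slide up:
col 0: [32, 16, 16, 0] -> [32, 32, 0, 0]
col 1: [4, 16, 0, 0] -> [4, 16, 0, 0]
col 2: [4, 2, 16, 32] -> [4, 2, 16, 32]
col 3: [0, 0, 0, 0] -> [0, 0, 0, 0]

Answer: 32  4  4  0
32 16  2  0
 0  0 16  0
 0  0 32  0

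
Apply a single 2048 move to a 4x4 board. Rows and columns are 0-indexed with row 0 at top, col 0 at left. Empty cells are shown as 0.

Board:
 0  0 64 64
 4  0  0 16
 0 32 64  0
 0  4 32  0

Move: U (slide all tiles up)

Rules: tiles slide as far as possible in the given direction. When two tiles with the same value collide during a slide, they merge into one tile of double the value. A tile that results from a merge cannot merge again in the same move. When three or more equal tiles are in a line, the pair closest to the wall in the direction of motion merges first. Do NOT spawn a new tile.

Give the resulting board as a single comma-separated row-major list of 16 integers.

Slide up:
col 0: [0, 4, 0, 0] -> [4, 0, 0, 0]
col 1: [0, 0, 32, 4] -> [32, 4, 0, 0]
col 2: [64, 0, 64, 32] -> [128, 32, 0, 0]
col 3: [64, 16, 0, 0] -> [64, 16, 0, 0]

Answer: 4, 32, 128, 64, 0, 4, 32, 16, 0, 0, 0, 0, 0, 0, 0, 0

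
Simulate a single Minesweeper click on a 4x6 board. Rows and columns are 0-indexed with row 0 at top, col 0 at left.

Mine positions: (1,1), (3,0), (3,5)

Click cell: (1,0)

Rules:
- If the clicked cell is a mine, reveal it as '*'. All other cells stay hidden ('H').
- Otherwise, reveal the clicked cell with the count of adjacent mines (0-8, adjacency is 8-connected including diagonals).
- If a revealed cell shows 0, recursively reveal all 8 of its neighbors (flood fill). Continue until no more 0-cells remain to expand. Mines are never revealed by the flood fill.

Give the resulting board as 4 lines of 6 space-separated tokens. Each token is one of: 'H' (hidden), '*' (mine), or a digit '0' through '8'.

H H H H H H
1 H H H H H
H H H H H H
H H H H H H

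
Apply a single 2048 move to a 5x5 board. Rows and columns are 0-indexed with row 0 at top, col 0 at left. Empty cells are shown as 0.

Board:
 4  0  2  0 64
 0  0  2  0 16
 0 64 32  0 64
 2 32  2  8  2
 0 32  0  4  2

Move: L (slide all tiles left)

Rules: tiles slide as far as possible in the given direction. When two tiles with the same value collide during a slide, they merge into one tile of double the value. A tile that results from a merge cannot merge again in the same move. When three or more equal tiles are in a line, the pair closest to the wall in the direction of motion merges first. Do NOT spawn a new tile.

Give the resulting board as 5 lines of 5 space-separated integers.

Slide left:
row 0: [4, 0, 2, 0, 64] -> [4, 2, 64, 0, 0]
row 1: [0, 0, 2, 0, 16] -> [2, 16, 0, 0, 0]
row 2: [0, 64, 32, 0, 64] -> [64, 32, 64, 0, 0]
row 3: [2, 32, 2, 8, 2] -> [2, 32, 2, 8, 2]
row 4: [0, 32, 0, 4, 2] -> [32, 4, 2, 0, 0]

Answer:  4  2 64  0  0
 2 16  0  0  0
64 32 64  0  0
 2 32  2  8  2
32  4  2  0  0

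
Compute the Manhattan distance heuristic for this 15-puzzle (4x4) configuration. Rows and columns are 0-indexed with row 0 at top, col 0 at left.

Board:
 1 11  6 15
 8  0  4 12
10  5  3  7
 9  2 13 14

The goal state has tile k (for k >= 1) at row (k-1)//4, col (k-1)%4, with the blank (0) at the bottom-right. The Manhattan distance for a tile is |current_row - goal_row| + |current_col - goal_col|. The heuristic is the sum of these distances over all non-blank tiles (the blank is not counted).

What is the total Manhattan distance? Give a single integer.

Tile 1: (0,0)->(0,0) = 0
Tile 11: (0,1)->(2,2) = 3
Tile 6: (0,2)->(1,1) = 2
Tile 15: (0,3)->(3,2) = 4
Tile 8: (1,0)->(1,3) = 3
Tile 4: (1,2)->(0,3) = 2
Tile 12: (1,3)->(2,3) = 1
Tile 10: (2,0)->(2,1) = 1
Tile 5: (2,1)->(1,0) = 2
Tile 3: (2,2)->(0,2) = 2
Tile 7: (2,3)->(1,2) = 2
Tile 9: (3,0)->(2,0) = 1
Tile 2: (3,1)->(0,1) = 3
Tile 13: (3,2)->(3,0) = 2
Tile 14: (3,3)->(3,1) = 2
Sum: 0 + 3 + 2 + 4 + 3 + 2 + 1 + 1 + 2 + 2 + 2 + 1 + 3 + 2 + 2 = 30

Answer: 30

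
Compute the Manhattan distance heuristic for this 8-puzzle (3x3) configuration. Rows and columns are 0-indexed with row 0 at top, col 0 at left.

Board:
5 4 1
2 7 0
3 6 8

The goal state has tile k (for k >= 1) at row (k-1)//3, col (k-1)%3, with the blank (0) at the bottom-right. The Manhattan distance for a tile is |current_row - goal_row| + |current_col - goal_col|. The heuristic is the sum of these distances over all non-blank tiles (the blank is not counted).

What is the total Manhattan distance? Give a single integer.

Answer: 17

Derivation:
Tile 5: at (0,0), goal (1,1), distance |0-1|+|0-1| = 2
Tile 4: at (0,1), goal (1,0), distance |0-1|+|1-0| = 2
Tile 1: at (0,2), goal (0,0), distance |0-0|+|2-0| = 2
Tile 2: at (1,0), goal (0,1), distance |1-0|+|0-1| = 2
Tile 7: at (1,1), goal (2,0), distance |1-2|+|1-0| = 2
Tile 3: at (2,0), goal (0,2), distance |2-0|+|0-2| = 4
Tile 6: at (2,1), goal (1,2), distance |2-1|+|1-2| = 2
Tile 8: at (2,2), goal (2,1), distance |2-2|+|2-1| = 1
Sum: 2 + 2 + 2 + 2 + 2 + 4 + 2 + 1 = 17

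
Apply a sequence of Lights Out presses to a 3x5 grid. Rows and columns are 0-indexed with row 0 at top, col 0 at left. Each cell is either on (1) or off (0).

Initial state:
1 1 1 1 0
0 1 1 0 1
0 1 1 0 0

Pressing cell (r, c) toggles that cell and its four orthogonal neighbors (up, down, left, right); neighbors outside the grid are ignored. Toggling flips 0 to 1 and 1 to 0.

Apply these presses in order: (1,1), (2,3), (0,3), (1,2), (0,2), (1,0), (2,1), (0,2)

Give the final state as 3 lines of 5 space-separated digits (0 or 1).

Answer: 0 0 1 0 1
0 1 1 1 1
0 1 0 1 1

Derivation:
After press 1 at (1,1):
1 0 1 1 0
1 0 0 0 1
0 0 1 0 0

After press 2 at (2,3):
1 0 1 1 0
1 0 0 1 1
0 0 0 1 1

After press 3 at (0,3):
1 0 0 0 1
1 0 0 0 1
0 0 0 1 1

After press 4 at (1,2):
1 0 1 0 1
1 1 1 1 1
0 0 1 1 1

After press 5 at (0,2):
1 1 0 1 1
1 1 0 1 1
0 0 1 1 1

After press 6 at (1,0):
0 1 0 1 1
0 0 0 1 1
1 0 1 1 1

After press 7 at (2,1):
0 1 0 1 1
0 1 0 1 1
0 1 0 1 1

After press 8 at (0,2):
0 0 1 0 1
0 1 1 1 1
0 1 0 1 1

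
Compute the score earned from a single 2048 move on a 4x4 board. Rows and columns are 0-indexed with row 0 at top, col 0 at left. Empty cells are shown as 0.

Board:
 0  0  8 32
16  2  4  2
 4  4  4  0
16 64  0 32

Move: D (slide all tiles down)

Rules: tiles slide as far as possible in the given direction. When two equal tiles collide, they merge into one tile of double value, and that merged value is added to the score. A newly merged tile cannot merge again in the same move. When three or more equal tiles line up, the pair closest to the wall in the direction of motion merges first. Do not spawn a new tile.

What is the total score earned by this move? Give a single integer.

Answer: 8

Derivation:
Slide down:
col 0: [0, 16, 4, 16] -> [0, 16, 4, 16]  score +0 (running 0)
col 1: [0, 2, 4, 64] -> [0, 2, 4, 64]  score +0 (running 0)
col 2: [8, 4, 4, 0] -> [0, 0, 8, 8]  score +8 (running 8)
col 3: [32, 2, 0, 32] -> [0, 32, 2, 32]  score +0 (running 8)
Board after move:
 0  0  0  0
16  2  0 32
 4  4  8  2
16 64  8 32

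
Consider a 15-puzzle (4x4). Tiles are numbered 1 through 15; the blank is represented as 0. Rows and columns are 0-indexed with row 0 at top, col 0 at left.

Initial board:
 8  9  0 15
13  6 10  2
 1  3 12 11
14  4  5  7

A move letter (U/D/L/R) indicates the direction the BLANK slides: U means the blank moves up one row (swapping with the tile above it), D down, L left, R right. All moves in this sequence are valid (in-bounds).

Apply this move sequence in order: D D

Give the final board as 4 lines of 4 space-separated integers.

After move 1 (D):
 8  9 10 15
13  6  0  2
 1  3 12 11
14  4  5  7

After move 2 (D):
 8  9 10 15
13  6 12  2
 1  3  0 11
14  4  5  7

Answer:  8  9 10 15
13  6 12  2
 1  3  0 11
14  4  5  7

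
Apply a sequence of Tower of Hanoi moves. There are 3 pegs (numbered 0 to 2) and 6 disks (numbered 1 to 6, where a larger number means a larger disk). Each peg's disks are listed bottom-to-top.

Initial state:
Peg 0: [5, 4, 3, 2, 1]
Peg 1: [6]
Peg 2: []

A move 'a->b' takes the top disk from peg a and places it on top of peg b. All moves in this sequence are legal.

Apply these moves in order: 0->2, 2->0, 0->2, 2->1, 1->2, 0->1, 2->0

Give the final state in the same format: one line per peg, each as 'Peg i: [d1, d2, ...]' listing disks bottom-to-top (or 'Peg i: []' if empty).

After move 1 (0->2):
Peg 0: [5, 4, 3, 2]
Peg 1: [6]
Peg 2: [1]

After move 2 (2->0):
Peg 0: [5, 4, 3, 2, 1]
Peg 1: [6]
Peg 2: []

After move 3 (0->2):
Peg 0: [5, 4, 3, 2]
Peg 1: [6]
Peg 2: [1]

After move 4 (2->1):
Peg 0: [5, 4, 3, 2]
Peg 1: [6, 1]
Peg 2: []

After move 5 (1->2):
Peg 0: [5, 4, 3, 2]
Peg 1: [6]
Peg 2: [1]

After move 6 (0->1):
Peg 0: [5, 4, 3]
Peg 1: [6, 2]
Peg 2: [1]

After move 7 (2->0):
Peg 0: [5, 4, 3, 1]
Peg 1: [6, 2]
Peg 2: []

Answer: Peg 0: [5, 4, 3, 1]
Peg 1: [6, 2]
Peg 2: []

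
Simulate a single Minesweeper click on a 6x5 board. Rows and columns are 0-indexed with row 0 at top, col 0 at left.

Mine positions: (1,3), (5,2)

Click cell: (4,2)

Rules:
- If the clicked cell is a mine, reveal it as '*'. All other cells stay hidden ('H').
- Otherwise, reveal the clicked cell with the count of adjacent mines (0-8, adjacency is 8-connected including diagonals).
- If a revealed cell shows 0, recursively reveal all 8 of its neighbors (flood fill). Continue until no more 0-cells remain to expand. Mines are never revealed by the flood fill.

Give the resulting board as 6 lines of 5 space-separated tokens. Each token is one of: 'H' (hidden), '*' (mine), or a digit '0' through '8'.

H H H H H
H H H H H
H H H H H
H H H H H
H H 1 H H
H H H H H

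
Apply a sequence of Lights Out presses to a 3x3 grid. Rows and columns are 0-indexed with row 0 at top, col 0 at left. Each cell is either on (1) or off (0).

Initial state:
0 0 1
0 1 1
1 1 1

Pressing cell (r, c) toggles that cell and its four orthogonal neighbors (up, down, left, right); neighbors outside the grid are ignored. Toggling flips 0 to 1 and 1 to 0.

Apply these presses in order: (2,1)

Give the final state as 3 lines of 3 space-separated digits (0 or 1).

Answer: 0 0 1
0 0 1
0 0 0

Derivation:
After press 1 at (2,1):
0 0 1
0 0 1
0 0 0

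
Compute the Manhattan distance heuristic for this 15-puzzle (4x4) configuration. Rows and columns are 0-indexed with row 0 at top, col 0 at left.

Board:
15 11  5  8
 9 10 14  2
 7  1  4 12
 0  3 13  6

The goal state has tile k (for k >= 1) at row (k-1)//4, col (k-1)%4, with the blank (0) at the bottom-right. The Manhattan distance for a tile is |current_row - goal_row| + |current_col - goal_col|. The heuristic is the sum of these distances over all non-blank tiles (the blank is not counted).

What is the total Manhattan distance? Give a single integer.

Answer: 39

Derivation:
Tile 15: (0,0)->(3,2) = 5
Tile 11: (0,1)->(2,2) = 3
Tile 5: (0,2)->(1,0) = 3
Tile 8: (0,3)->(1,3) = 1
Tile 9: (1,0)->(2,0) = 1
Tile 10: (1,1)->(2,1) = 1
Tile 14: (1,2)->(3,1) = 3
Tile 2: (1,3)->(0,1) = 3
Tile 7: (2,0)->(1,2) = 3
Tile 1: (2,1)->(0,0) = 3
Tile 4: (2,2)->(0,3) = 3
Tile 12: (2,3)->(2,3) = 0
Tile 3: (3,1)->(0,2) = 4
Tile 13: (3,2)->(3,0) = 2
Tile 6: (3,3)->(1,1) = 4
Sum: 5 + 3 + 3 + 1 + 1 + 1 + 3 + 3 + 3 + 3 + 3 + 0 + 4 + 2 + 4 = 39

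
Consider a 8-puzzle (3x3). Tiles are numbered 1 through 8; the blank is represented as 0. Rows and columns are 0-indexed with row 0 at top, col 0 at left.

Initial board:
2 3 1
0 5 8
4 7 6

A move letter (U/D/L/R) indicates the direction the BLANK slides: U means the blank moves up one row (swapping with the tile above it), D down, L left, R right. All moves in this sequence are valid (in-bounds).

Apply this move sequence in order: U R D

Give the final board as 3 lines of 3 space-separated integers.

Answer: 3 5 1
2 0 8
4 7 6

Derivation:
After move 1 (U):
0 3 1
2 5 8
4 7 6

After move 2 (R):
3 0 1
2 5 8
4 7 6

After move 3 (D):
3 5 1
2 0 8
4 7 6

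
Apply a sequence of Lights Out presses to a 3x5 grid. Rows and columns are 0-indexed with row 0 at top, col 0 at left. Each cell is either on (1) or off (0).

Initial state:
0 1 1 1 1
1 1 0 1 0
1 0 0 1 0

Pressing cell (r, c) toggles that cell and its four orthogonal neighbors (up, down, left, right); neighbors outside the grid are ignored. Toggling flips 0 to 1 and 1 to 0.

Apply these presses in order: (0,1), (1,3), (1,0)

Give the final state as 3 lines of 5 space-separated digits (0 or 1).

After press 1 at (0,1):
1 0 0 1 1
1 0 0 1 0
1 0 0 1 0

After press 2 at (1,3):
1 0 0 0 1
1 0 1 0 1
1 0 0 0 0

After press 3 at (1,0):
0 0 0 0 1
0 1 1 0 1
0 0 0 0 0

Answer: 0 0 0 0 1
0 1 1 0 1
0 0 0 0 0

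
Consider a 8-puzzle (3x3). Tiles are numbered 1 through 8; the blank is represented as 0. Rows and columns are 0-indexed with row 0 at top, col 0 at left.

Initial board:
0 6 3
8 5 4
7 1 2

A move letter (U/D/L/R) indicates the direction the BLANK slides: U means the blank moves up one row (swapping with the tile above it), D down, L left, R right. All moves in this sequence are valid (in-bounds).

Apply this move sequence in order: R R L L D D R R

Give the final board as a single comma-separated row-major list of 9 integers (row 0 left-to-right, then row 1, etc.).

Answer: 8, 6, 3, 7, 5, 4, 1, 2, 0

Derivation:
After move 1 (R):
6 0 3
8 5 4
7 1 2

After move 2 (R):
6 3 0
8 5 4
7 1 2

After move 3 (L):
6 0 3
8 5 4
7 1 2

After move 4 (L):
0 6 3
8 5 4
7 1 2

After move 5 (D):
8 6 3
0 5 4
7 1 2

After move 6 (D):
8 6 3
7 5 4
0 1 2

After move 7 (R):
8 6 3
7 5 4
1 0 2

After move 8 (R):
8 6 3
7 5 4
1 2 0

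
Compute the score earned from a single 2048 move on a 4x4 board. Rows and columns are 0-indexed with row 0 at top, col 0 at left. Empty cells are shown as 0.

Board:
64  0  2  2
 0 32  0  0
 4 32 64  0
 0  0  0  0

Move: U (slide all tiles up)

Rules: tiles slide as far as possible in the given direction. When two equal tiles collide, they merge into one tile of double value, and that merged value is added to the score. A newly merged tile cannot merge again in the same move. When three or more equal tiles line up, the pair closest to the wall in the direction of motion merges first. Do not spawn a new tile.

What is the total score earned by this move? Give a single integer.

Answer: 64

Derivation:
Slide up:
col 0: [64, 0, 4, 0] -> [64, 4, 0, 0]  score +0 (running 0)
col 1: [0, 32, 32, 0] -> [64, 0, 0, 0]  score +64 (running 64)
col 2: [2, 0, 64, 0] -> [2, 64, 0, 0]  score +0 (running 64)
col 3: [2, 0, 0, 0] -> [2, 0, 0, 0]  score +0 (running 64)
Board after move:
64 64  2  2
 4  0 64  0
 0  0  0  0
 0  0  0  0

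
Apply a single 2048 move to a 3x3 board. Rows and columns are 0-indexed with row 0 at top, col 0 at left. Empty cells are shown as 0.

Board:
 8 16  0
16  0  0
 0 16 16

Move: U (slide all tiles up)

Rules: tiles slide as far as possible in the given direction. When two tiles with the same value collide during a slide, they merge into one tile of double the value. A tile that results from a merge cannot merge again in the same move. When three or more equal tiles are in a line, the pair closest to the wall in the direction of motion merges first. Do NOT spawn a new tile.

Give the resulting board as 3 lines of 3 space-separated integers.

Slide up:
col 0: [8, 16, 0] -> [8, 16, 0]
col 1: [16, 0, 16] -> [32, 0, 0]
col 2: [0, 0, 16] -> [16, 0, 0]

Answer:  8 32 16
16  0  0
 0  0  0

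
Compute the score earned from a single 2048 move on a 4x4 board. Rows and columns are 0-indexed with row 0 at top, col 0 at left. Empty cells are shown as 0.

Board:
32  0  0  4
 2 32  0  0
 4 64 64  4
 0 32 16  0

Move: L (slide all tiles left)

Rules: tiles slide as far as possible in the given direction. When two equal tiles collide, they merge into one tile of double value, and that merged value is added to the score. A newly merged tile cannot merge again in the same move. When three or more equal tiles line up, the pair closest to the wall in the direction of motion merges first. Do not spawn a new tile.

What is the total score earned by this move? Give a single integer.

Answer: 128

Derivation:
Slide left:
row 0: [32, 0, 0, 4] -> [32, 4, 0, 0]  score +0 (running 0)
row 1: [2, 32, 0, 0] -> [2, 32, 0, 0]  score +0 (running 0)
row 2: [4, 64, 64, 4] -> [4, 128, 4, 0]  score +128 (running 128)
row 3: [0, 32, 16, 0] -> [32, 16, 0, 0]  score +0 (running 128)
Board after move:
 32   4   0   0
  2  32   0   0
  4 128   4   0
 32  16   0   0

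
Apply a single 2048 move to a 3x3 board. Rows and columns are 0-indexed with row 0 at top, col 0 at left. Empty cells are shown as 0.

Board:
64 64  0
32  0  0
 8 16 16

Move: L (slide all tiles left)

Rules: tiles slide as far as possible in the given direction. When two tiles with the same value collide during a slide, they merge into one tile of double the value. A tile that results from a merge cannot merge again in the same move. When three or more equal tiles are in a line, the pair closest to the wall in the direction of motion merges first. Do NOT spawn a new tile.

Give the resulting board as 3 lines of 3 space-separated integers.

Answer: 128   0   0
 32   0   0
  8  32   0

Derivation:
Slide left:
row 0: [64, 64, 0] -> [128, 0, 0]
row 1: [32, 0, 0] -> [32, 0, 0]
row 2: [8, 16, 16] -> [8, 32, 0]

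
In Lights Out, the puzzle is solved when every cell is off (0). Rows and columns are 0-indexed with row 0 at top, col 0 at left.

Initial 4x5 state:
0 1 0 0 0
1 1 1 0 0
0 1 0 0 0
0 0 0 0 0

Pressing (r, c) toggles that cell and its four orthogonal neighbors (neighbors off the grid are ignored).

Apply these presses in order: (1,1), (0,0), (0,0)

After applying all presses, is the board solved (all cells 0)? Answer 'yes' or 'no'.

After press 1 at (1,1):
0 0 0 0 0
0 0 0 0 0
0 0 0 0 0
0 0 0 0 0

After press 2 at (0,0):
1 1 0 0 0
1 0 0 0 0
0 0 0 0 0
0 0 0 0 0

After press 3 at (0,0):
0 0 0 0 0
0 0 0 0 0
0 0 0 0 0
0 0 0 0 0

Lights still on: 0

Answer: yes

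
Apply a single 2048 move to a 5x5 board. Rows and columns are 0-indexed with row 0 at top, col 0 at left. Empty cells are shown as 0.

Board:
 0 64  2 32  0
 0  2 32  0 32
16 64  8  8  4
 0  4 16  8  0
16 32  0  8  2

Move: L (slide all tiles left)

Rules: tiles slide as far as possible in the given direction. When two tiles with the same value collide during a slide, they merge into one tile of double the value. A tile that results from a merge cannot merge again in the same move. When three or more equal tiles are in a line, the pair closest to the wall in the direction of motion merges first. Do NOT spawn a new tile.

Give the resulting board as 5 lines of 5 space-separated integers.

Slide left:
row 0: [0, 64, 2, 32, 0] -> [64, 2, 32, 0, 0]
row 1: [0, 2, 32, 0, 32] -> [2, 64, 0, 0, 0]
row 2: [16, 64, 8, 8, 4] -> [16, 64, 16, 4, 0]
row 3: [0, 4, 16, 8, 0] -> [4, 16, 8, 0, 0]
row 4: [16, 32, 0, 8, 2] -> [16, 32, 8, 2, 0]

Answer: 64  2 32  0  0
 2 64  0  0  0
16 64 16  4  0
 4 16  8  0  0
16 32  8  2  0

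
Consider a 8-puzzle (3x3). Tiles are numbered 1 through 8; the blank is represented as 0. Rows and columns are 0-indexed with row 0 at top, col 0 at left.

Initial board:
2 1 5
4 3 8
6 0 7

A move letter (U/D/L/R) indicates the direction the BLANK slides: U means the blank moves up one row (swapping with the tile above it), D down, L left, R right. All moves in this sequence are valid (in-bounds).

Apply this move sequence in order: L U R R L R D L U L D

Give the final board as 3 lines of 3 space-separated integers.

Answer: 2 1 5
4 3 7
0 8 6

Derivation:
After move 1 (L):
2 1 5
4 3 8
0 6 7

After move 2 (U):
2 1 5
0 3 8
4 6 7

After move 3 (R):
2 1 5
3 0 8
4 6 7

After move 4 (R):
2 1 5
3 8 0
4 6 7

After move 5 (L):
2 1 5
3 0 8
4 6 7

After move 6 (R):
2 1 5
3 8 0
4 6 7

After move 7 (D):
2 1 5
3 8 7
4 6 0

After move 8 (L):
2 1 5
3 8 7
4 0 6

After move 9 (U):
2 1 5
3 0 7
4 8 6

After move 10 (L):
2 1 5
0 3 7
4 8 6

After move 11 (D):
2 1 5
4 3 7
0 8 6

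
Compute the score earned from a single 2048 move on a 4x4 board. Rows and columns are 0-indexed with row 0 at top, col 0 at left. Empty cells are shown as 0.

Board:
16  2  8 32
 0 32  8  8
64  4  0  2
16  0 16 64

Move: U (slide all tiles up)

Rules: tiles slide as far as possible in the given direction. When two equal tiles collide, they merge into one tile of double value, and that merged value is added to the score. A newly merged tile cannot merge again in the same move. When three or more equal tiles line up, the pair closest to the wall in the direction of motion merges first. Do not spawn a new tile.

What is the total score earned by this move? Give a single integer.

Slide up:
col 0: [16, 0, 64, 16] -> [16, 64, 16, 0]  score +0 (running 0)
col 1: [2, 32, 4, 0] -> [2, 32, 4, 0]  score +0 (running 0)
col 2: [8, 8, 0, 16] -> [16, 16, 0, 0]  score +16 (running 16)
col 3: [32, 8, 2, 64] -> [32, 8, 2, 64]  score +0 (running 16)
Board after move:
16  2 16 32
64 32 16  8
16  4  0  2
 0  0  0 64

Answer: 16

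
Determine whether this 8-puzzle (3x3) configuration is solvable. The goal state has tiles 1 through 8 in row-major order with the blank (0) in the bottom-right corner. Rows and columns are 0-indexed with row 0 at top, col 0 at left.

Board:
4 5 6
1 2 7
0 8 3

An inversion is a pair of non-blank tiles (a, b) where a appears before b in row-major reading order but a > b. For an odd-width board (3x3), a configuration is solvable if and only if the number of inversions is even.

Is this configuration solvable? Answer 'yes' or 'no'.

Answer: no

Derivation:
Inversions (pairs i<j in row-major order where tile[i] > tile[j] > 0): 11
11 is odd, so the puzzle is not solvable.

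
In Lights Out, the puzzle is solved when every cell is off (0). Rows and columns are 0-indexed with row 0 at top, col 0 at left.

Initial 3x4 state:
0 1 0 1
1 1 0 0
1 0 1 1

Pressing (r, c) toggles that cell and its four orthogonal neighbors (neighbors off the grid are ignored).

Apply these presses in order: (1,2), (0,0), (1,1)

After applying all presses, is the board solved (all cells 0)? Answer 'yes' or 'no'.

Answer: no

Derivation:
After press 1 at (1,2):
0 1 1 1
1 0 1 1
1 0 0 1

After press 2 at (0,0):
1 0 1 1
0 0 1 1
1 0 0 1

After press 3 at (1,1):
1 1 1 1
1 1 0 1
1 1 0 1

Lights still on: 10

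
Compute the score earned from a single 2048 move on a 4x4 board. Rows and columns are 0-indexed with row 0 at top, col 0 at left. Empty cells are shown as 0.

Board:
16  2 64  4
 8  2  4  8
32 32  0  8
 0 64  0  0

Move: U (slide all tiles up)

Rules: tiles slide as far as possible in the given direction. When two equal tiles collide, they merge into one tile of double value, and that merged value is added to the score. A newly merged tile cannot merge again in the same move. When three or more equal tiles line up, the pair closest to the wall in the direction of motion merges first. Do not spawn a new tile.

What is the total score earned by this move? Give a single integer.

Answer: 20

Derivation:
Slide up:
col 0: [16, 8, 32, 0] -> [16, 8, 32, 0]  score +0 (running 0)
col 1: [2, 2, 32, 64] -> [4, 32, 64, 0]  score +4 (running 4)
col 2: [64, 4, 0, 0] -> [64, 4, 0, 0]  score +0 (running 4)
col 3: [4, 8, 8, 0] -> [4, 16, 0, 0]  score +16 (running 20)
Board after move:
16  4 64  4
 8 32  4 16
32 64  0  0
 0  0  0  0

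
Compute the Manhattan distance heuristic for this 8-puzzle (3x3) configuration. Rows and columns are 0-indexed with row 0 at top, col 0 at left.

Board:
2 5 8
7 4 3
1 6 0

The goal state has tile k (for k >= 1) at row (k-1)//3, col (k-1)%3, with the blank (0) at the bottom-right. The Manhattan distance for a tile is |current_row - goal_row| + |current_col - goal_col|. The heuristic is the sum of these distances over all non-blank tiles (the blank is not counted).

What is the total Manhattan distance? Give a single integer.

Tile 2: at (0,0), goal (0,1), distance |0-0|+|0-1| = 1
Tile 5: at (0,1), goal (1,1), distance |0-1|+|1-1| = 1
Tile 8: at (0,2), goal (2,1), distance |0-2|+|2-1| = 3
Tile 7: at (1,0), goal (2,0), distance |1-2|+|0-0| = 1
Tile 4: at (1,1), goal (1,0), distance |1-1|+|1-0| = 1
Tile 3: at (1,2), goal (0,2), distance |1-0|+|2-2| = 1
Tile 1: at (2,0), goal (0,0), distance |2-0|+|0-0| = 2
Tile 6: at (2,1), goal (1,2), distance |2-1|+|1-2| = 2
Sum: 1 + 1 + 3 + 1 + 1 + 1 + 2 + 2 = 12

Answer: 12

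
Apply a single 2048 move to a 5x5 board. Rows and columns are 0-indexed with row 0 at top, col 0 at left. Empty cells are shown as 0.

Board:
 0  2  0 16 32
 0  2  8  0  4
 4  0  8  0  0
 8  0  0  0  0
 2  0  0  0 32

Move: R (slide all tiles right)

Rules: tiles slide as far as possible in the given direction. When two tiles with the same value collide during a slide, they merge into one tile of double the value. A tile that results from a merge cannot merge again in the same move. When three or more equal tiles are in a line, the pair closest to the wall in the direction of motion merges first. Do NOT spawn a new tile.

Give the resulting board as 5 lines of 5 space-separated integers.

Slide right:
row 0: [0, 2, 0, 16, 32] -> [0, 0, 2, 16, 32]
row 1: [0, 2, 8, 0, 4] -> [0, 0, 2, 8, 4]
row 2: [4, 0, 8, 0, 0] -> [0, 0, 0, 4, 8]
row 3: [8, 0, 0, 0, 0] -> [0, 0, 0, 0, 8]
row 4: [2, 0, 0, 0, 32] -> [0, 0, 0, 2, 32]

Answer:  0  0  2 16 32
 0  0  2  8  4
 0  0  0  4  8
 0  0  0  0  8
 0  0  0  2 32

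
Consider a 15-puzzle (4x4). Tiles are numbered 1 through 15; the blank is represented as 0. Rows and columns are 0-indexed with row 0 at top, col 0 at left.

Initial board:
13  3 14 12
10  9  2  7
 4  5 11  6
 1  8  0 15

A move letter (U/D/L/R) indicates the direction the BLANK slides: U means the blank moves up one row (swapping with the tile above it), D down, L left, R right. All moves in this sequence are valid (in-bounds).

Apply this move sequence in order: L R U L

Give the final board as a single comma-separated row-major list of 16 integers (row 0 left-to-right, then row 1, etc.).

Answer: 13, 3, 14, 12, 10, 9, 2, 7, 4, 0, 5, 6, 1, 8, 11, 15

Derivation:
After move 1 (L):
13  3 14 12
10  9  2  7
 4  5 11  6
 1  0  8 15

After move 2 (R):
13  3 14 12
10  9  2  7
 4  5 11  6
 1  8  0 15

After move 3 (U):
13  3 14 12
10  9  2  7
 4  5  0  6
 1  8 11 15

After move 4 (L):
13  3 14 12
10  9  2  7
 4  0  5  6
 1  8 11 15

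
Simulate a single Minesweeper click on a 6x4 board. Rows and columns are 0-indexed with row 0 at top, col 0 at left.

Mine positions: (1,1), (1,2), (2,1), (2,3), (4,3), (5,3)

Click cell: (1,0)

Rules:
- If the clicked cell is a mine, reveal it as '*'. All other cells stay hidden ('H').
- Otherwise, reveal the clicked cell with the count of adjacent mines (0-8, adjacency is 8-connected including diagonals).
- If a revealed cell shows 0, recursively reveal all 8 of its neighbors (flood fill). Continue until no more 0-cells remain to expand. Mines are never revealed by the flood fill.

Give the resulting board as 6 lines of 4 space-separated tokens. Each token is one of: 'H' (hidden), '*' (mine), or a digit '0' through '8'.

H H H H
2 H H H
H H H H
H H H H
H H H H
H H H H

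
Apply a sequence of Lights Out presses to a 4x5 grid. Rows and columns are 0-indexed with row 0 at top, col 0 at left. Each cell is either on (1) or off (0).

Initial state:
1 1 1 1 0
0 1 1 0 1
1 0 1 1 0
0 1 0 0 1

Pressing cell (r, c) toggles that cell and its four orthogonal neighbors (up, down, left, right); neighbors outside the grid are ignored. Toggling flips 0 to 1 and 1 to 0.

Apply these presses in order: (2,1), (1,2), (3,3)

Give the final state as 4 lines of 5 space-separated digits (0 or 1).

Answer: 1 1 0 1 0
0 1 0 1 1
0 1 1 0 0
0 0 1 1 0

Derivation:
After press 1 at (2,1):
1 1 1 1 0
0 0 1 0 1
0 1 0 1 0
0 0 0 0 1

After press 2 at (1,2):
1 1 0 1 0
0 1 0 1 1
0 1 1 1 0
0 0 0 0 1

After press 3 at (3,3):
1 1 0 1 0
0 1 0 1 1
0 1 1 0 0
0 0 1 1 0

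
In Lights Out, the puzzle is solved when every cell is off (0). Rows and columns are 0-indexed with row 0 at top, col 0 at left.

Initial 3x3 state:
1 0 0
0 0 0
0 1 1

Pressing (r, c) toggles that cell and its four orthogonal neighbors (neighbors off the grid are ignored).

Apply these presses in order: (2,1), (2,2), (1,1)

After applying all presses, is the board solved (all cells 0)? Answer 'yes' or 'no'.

Answer: no

Derivation:
After press 1 at (2,1):
1 0 0
0 1 0
1 0 0

After press 2 at (2,2):
1 0 0
0 1 1
1 1 1

After press 3 at (1,1):
1 1 0
1 0 0
1 0 1

Lights still on: 5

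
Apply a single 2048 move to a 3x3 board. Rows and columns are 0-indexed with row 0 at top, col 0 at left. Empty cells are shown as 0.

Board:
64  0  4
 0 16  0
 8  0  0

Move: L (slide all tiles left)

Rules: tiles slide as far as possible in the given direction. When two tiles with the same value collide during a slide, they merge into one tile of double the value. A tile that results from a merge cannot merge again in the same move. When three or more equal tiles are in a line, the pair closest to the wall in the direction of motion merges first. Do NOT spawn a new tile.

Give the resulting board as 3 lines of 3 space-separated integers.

Answer: 64  4  0
16  0  0
 8  0  0

Derivation:
Slide left:
row 0: [64, 0, 4] -> [64, 4, 0]
row 1: [0, 16, 0] -> [16, 0, 0]
row 2: [8, 0, 0] -> [8, 0, 0]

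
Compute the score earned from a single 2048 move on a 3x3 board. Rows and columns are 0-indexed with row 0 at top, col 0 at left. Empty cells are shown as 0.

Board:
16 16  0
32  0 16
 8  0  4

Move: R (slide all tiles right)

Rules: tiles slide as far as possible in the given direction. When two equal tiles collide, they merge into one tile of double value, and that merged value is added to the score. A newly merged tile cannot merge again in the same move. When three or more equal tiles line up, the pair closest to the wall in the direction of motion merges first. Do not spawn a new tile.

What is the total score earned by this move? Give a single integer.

Slide right:
row 0: [16, 16, 0] -> [0, 0, 32]  score +32 (running 32)
row 1: [32, 0, 16] -> [0, 32, 16]  score +0 (running 32)
row 2: [8, 0, 4] -> [0, 8, 4]  score +0 (running 32)
Board after move:
 0  0 32
 0 32 16
 0  8  4

Answer: 32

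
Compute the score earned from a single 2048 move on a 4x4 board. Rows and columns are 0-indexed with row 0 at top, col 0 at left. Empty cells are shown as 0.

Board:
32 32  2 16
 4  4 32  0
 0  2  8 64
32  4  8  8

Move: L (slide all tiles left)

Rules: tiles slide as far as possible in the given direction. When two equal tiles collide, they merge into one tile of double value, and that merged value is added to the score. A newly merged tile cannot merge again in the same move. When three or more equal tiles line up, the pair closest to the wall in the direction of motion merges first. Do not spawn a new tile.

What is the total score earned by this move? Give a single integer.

Slide left:
row 0: [32, 32, 2, 16] -> [64, 2, 16, 0]  score +64 (running 64)
row 1: [4, 4, 32, 0] -> [8, 32, 0, 0]  score +8 (running 72)
row 2: [0, 2, 8, 64] -> [2, 8, 64, 0]  score +0 (running 72)
row 3: [32, 4, 8, 8] -> [32, 4, 16, 0]  score +16 (running 88)
Board after move:
64  2 16  0
 8 32  0  0
 2  8 64  0
32  4 16  0

Answer: 88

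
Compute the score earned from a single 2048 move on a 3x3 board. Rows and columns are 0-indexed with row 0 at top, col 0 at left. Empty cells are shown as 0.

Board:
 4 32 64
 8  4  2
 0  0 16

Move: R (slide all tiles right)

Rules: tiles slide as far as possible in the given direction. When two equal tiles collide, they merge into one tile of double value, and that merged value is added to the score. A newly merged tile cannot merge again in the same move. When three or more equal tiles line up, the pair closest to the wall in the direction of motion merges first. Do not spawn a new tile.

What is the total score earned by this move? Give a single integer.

Slide right:
row 0: [4, 32, 64] -> [4, 32, 64]  score +0 (running 0)
row 1: [8, 4, 2] -> [8, 4, 2]  score +0 (running 0)
row 2: [0, 0, 16] -> [0, 0, 16]  score +0 (running 0)
Board after move:
 4 32 64
 8  4  2
 0  0 16

Answer: 0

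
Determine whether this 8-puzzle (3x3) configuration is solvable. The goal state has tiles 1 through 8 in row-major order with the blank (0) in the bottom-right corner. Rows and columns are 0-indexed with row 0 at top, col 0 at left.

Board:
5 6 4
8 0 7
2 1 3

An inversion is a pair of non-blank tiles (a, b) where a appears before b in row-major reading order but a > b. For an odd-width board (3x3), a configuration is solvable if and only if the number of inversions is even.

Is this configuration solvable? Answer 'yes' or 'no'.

Inversions (pairs i<j in row-major order where tile[i] > tile[j] > 0): 19
19 is odd, so the puzzle is not solvable.

Answer: no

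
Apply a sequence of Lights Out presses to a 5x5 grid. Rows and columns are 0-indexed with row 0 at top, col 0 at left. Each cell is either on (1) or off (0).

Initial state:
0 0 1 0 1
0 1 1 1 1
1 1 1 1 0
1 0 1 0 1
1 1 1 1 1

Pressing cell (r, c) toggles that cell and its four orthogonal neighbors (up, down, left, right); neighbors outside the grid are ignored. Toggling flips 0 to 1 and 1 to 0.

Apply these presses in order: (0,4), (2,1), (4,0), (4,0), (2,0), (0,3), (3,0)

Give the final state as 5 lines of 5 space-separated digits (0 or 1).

Answer: 0 0 0 0 1
1 0 1 0 0
0 1 0 1 0
1 0 1 0 1
0 1 1 1 1

Derivation:
After press 1 at (0,4):
0 0 1 1 0
0 1 1 1 0
1 1 1 1 0
1 0 1 0 1
1 1 1 1 1

After press 2 at (2,1):
0 0 1 1 0
0 0 1 1 0
0 0 0 1 0
1 1 1 0 1
1 1 1 1 1

After press 3 at (4,0):
0 0 1 1 0
0 0 1 1 0
0 0 0 1 0
0 1 1 0 1
0 0 1 1 1

After press 4 at (4,0):
0 0 1 1 0
0 0 1 1 0
0 0 0 1 0
1 1 1 0 1
1 1 1 1 1

After press 5 at (2,0):
0 0 1 1 0
1 0 1 1 0
1 1 0 1 0
0 1 1 0 1
1 1 1 1 1

After press 6 at (0,3):
0 0 0 0 1
1 0 1 0 0
1 1 0 1 0
0 1 1 0 1
1 1 1 1 1

After press 7 at (3,0):
0 0 0 0 1
1 0 1 0 0
0 1 0 1 0
1 0 1 0 1
0 1 1 1 1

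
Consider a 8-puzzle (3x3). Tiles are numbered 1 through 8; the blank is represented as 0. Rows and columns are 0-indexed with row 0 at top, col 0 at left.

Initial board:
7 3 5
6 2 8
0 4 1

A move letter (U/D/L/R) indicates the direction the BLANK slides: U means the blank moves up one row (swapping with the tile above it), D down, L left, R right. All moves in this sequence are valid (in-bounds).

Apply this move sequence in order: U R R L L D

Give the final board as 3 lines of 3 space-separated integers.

Answer: 7 3 5
6 2 8
0 4 1

Derivation:
After move 1 (U):
7 3 5
0 2 8
6 4 1

After move 2 (R):
7 3 5
2 0 8
6 4 1

After move 3 (R):
7 3 5
2 8 0
6 4 1

After move 4 (L):
7 3 5
2 0 8
6 4 1

After move 5 (L):
7 3 5
0 2 8
6 4 1

After move 6 (D):
7 3 5
6 2 8
0 4 1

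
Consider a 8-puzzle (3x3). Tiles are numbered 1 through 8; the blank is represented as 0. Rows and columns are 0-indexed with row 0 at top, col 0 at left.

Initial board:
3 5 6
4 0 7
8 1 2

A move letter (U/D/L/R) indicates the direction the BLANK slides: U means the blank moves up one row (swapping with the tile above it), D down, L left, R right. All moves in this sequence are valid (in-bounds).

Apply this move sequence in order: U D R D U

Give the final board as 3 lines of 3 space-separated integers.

After move 1 (U):
3 0 6
4 5 7
8 1 2

After move 2 (D):
3 5 6
4 0 7
8 1 2

After move 3 (R):
3 5 6
4 7 0
8 1 2

After move 4 (D):
3 5 6
4 7 2
8 1 0

After move 5 (U):
3 5 6
4 7 0
8 1 2

Answer: 3 5 6
4 7 0
8 1 2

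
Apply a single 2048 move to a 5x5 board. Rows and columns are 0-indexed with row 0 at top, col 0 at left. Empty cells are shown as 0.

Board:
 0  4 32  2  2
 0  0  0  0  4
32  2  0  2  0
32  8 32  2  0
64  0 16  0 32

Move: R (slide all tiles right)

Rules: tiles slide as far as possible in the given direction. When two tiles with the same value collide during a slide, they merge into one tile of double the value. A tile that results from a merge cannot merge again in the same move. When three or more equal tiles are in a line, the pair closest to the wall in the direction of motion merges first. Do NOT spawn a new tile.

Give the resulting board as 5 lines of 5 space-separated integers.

Answer:  0  0  4 32  4
 0  0  0  0  4
 0  0  0 32  4
 0 32  8 32  2
 0  0 64 16 32

Derivation:
Slide right:
row 0: [0, 4, 32, 2, 2] -> [0, 0, 4, 32, 4]
row 1: [0, 0, 0, 0, 4] -> [0, 0, 0, 0, 4]
row 2: [32, 2, 0, 2, 0] -> [0, 0, 0, 32, 4]
row 3: [32, 8, 32, 2, 0] -> [0, 32, 8, 32, 2]
row 4: [64, 0, 16, 0, 32] -> [0, 0, 64, 16, 32]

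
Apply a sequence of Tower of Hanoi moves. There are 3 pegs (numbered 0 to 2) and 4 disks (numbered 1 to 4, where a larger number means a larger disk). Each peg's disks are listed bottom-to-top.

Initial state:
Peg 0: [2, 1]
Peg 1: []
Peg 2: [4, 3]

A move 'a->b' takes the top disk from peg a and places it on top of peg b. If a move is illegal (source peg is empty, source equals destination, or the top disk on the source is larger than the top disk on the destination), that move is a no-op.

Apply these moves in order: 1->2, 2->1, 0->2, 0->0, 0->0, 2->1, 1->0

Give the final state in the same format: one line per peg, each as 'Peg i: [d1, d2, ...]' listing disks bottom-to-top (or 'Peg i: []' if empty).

Answer: Peg 0: [2, 1]
Peg 1: [3]
Peg 2: [4]

Derivation:
After move 1 (1->2):
Peg 0: [2, 1]
Peg 1: []
Peg 2: [4, 3]

After move 2 (2->1):
Peg 0: [2, 1]
Peg 1: [3]
Peg 2: [4]

After move 3 (0->2):
Peg 0: [2]
Peg 1: [3]
Peg 2: [4, 1]

After move 4 (0->0):
Peg 0: [2]
Peg 1: [3]
Peg 2: [4, 1]

After move 5 (0->0):
Peg 0: [2]
Peg 1: [3]
Peg 2: [4, 1]

After move 6 (2->1):
Peg 0: [2]
Peg 1: [3, 1]
Peg 2: [4]

After move 7 (1->0):
Peg 0: [2, 1]
Peg 1: [3]
Peg 2: [4]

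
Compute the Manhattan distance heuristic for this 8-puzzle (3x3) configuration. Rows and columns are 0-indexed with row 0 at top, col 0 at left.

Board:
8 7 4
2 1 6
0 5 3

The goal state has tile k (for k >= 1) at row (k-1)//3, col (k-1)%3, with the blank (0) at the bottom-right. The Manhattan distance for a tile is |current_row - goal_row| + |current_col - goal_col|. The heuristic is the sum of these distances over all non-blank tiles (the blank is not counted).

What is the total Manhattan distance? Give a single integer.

Answer: 16

Derivation:
Tile 8: at (0,0), goal (2,1), distance |0-2|+|0-1| = 3
Tile 7: at (0,1), goal (2,0), distance |0-2|+|1-0| = 3
Tile 4: at (0,2), goal (1,0), distance |0-1|+|2-0| = 3
Tile 2: at (1,0), goal (0,1), distance |1-0|+|0-1| = 2
Tile 1: at (1,1), goal (0,0), distance |1-0|+|1-0| = 2
Tile 6: at (1,2), goal (1,2), distance |1-1|+|2-2| = 0
Tile 5: at (2,1), goal (1,1), distance |2-1|+|1-1| = 1
Tile 3: at (2,2), goal (0,2), distance |2-0|+|2-2| = 2
Sum: 3 + 3 + 3 + 2 + 2 + 0 + 1 + 2 = 16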